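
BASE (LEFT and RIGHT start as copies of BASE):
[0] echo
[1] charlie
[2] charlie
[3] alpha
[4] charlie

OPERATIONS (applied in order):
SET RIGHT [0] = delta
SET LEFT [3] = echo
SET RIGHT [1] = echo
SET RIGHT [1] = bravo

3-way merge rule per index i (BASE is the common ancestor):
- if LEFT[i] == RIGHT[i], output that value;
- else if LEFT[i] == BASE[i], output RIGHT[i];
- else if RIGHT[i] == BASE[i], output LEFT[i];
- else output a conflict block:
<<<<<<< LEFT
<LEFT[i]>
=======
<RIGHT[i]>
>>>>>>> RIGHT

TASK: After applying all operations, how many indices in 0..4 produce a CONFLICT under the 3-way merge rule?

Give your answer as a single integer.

Answer: 0

Derivation:
Final LEFT:  [echo, charlie, charlie, echo, charlie]
Final RIGHT: [delta, bravo, charlie, alpha, charlie]
i=0: L=echo=BASE, R=delta -> take RIGHT -> delta
i=1: L=charlie=BASE, R=bravo -> take RIGHT -> bravo
i=2: L=charlie R=charlie -> agree -> charlie
i=3: L=echo, R=alpha=BASE -> take LEFT -> echo
i=4: L=charlie R=charlie -> agree -> charlie
Conflict count: 0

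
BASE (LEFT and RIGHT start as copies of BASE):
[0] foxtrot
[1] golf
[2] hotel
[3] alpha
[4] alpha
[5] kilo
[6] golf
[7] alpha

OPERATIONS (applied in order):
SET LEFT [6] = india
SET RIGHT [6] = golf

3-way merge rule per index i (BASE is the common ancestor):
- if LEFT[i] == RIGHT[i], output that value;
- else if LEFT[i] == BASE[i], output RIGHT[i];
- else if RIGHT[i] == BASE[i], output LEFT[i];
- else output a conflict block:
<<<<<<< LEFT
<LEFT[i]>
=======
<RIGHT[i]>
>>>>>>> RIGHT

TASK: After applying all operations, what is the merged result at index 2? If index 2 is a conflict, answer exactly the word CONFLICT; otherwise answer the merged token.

Answer: hotel

Derivation:
Final LEFT:  [foxtrot, golf, hotel, alpha, alpha, kilo, india, alpha]
Final RIGHT: [foxtrot, golf, hotel, alpha, alpha, kilo, golf, alpha]
i=0: L=foxtrot R=foxtrot -> agree -> foxtrot
i=1: L=golf R=golf -> agree -> golf
i=2: L=hotel R=hotel -> agree -> hotel
i=3: L=alpha R=alpha -> agree -> alpha
i=4: L=alpha R=alpha -> agree -> alpha
i=5: L=kilo R=kilo -> agree -> kilo
i=6: L=india, R=golf=BASE -> take LEFT -> india
i=7: L=alpha R=alpha -> agree -> alpha
Index 2 -> hotel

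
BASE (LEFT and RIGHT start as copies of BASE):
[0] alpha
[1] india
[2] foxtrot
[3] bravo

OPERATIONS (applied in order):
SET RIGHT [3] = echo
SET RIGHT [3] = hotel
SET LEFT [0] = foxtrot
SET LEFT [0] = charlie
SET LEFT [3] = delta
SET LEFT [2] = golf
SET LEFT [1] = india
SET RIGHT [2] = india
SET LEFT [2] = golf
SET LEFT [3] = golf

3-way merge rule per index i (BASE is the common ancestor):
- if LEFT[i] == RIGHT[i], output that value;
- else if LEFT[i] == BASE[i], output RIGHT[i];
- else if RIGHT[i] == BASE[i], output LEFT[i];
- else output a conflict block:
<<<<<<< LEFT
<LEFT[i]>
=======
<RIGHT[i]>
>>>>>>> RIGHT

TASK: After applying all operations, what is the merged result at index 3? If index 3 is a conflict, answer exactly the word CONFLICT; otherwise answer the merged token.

Final LEFT:  [charlie, india, golf, golf]
Final RIGHT: [alpha, india, india, hotel]
i=0: L=charlie, R=alpha=BASE -> take LEFT -> charlie
i=1: L=india R=india -> agree -> india
i=2: BASE=foxtrot L=golf R=india all differ -> CONFLICT
i=3: BASE=bravo L=golf R=hotel all differ -> CONFLICT
Index 3 -> CONFLICT

Answer: CONFLICT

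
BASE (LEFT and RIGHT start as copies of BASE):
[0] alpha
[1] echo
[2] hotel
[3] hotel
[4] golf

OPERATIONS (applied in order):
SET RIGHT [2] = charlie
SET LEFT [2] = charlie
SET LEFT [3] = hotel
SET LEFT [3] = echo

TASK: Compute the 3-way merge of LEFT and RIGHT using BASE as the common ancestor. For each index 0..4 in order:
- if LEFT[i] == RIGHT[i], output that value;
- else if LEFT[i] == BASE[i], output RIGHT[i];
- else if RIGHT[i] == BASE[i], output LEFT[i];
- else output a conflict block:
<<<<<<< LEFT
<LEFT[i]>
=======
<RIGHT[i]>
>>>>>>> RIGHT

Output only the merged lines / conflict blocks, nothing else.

Final LEFT:  [alpha, echo, charlie, echo, golf]
Final RIGHT: [alpha, echo, charlie, hotel, golf]
i=0: L=alpha R=alpha -> agree -> alpha
i=1: L=echo R=echo -> agree -> echo
i=2: L=charlie R=charlie -> agree -> charlie
i=3: L=echo, R=hotel=BASE -> take LEFT -> echo
i=4: L=golf R=golf -> agree -> golf

Answer: alpha
echo
charlie
echo
golf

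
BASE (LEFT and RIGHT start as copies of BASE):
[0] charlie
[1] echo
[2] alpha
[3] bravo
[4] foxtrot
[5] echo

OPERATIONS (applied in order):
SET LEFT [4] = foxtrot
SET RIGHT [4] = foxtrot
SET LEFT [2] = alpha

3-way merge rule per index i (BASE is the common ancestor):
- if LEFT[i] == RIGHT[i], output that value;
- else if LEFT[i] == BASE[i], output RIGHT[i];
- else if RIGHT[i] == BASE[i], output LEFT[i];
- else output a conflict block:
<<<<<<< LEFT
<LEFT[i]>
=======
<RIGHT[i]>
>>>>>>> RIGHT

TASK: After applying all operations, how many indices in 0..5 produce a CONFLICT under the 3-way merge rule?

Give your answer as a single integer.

Answer: 0

Derivation:
Final LEFT:  [charlie, echo, alpha, bravo, foxtrot, echo]
Final RIGHT: [charlie, echo, alpha, bravo, foxtrot, echo]
i=0: L=charlie R=charlie -> agree -> charlie
i=1: L=echo R=echo -> agree -> echo
i=2: L=alpha R=alpha -> agree -> alpha
i=3: L=bravo R=bravo -> agree -> bravo
i=4: L=foxtrot R=foxtrot -> agree -> foxtrot
i=5: L=echo R=echo -> agree -> echo
Conflict count: 0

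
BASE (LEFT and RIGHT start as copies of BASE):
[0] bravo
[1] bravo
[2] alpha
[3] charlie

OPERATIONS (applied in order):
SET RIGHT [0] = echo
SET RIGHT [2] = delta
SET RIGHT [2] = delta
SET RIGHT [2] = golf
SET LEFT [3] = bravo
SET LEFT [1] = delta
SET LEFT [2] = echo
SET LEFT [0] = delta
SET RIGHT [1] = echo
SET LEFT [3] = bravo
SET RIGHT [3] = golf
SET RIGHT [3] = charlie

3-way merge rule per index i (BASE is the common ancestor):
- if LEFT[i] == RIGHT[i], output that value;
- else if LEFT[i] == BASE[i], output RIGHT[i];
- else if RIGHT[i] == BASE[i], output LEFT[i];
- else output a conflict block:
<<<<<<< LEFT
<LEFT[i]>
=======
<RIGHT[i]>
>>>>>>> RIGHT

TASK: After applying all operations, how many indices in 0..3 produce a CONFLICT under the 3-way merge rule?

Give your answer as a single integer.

Answer: 3

Derivation:
Final LEFT:  [delta, delta, echo, bravo]
Final RIGHT: [echo, echo, golf, charlie]
i=0: BASE=bravo L=delta R=echo all differ -> CONFLICT
i=1: BASE=bravo L=delta R=echo all differ -> CONFLICT
i=2: BASE=alpha L=echo R=golf all differ -> CONFLICT
i=3: L=bravo, R=charlie=BASE -> take LEFT -> bravo
Conflict count: 3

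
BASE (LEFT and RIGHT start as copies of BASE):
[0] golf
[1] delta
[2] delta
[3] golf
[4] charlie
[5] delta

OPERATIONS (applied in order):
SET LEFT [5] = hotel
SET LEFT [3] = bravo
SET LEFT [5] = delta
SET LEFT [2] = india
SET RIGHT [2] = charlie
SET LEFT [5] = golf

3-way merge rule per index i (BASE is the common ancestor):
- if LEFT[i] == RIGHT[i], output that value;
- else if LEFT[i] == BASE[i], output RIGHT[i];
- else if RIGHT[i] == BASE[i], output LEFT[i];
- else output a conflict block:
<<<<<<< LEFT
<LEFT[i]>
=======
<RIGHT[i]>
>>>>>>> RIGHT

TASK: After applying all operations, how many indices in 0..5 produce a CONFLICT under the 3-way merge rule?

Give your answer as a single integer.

Final LEFT:  [golf, delta, india, bravo, charlie, golf]
Final RIGHT: [golf, delta, charlie, golf, charlie, delta]
i=0: L=golf R=golf -> agree -> golf
i=1: L=delta R=delta -> agree -> delta
i=2: BASE=delta L=india R=charlie all differ -> CONFLICT
i=3: L=bravo, R=golf=BASE -> take LEFT -> bravo
i=4: L=charlie R=charlie -> agree -> charlie
i=5: L=golf, R=delta=BASE -> take LEFT -> golf
Conflict count: 1

Answer: 1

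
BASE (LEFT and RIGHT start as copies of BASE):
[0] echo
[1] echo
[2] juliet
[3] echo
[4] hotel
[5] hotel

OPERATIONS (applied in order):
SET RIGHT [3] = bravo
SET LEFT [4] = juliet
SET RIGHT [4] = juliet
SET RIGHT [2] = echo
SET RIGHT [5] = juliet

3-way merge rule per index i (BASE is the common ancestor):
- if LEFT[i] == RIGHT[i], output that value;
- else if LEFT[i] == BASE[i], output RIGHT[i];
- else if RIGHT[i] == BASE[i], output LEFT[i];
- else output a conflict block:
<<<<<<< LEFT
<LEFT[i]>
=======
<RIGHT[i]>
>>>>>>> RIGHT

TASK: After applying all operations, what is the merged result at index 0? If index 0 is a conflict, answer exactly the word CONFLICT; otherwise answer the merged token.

Final LEFT:  [echo, echo, juliet, echo, juliet, hotel]
Final RIGHT: [echo, echo, echo, bravo, juliet, juliet]
i=0: L=echo R=echo -> agree -> echo
i=1: L=echo R=echo -> agree -> echo
i=2: L=juliet=BASE, R=echo -> take RIGHT -> echo
i=3: L=echo=BASE, R=bravo -> take RIGHT -> bravo
i=4: L=juliet R=juliet -> agree -> juliet
i=5: L=hotel=BASE, R=juliet -> take RIGHT -> juliet
Index 0 -> echo

Answer: echo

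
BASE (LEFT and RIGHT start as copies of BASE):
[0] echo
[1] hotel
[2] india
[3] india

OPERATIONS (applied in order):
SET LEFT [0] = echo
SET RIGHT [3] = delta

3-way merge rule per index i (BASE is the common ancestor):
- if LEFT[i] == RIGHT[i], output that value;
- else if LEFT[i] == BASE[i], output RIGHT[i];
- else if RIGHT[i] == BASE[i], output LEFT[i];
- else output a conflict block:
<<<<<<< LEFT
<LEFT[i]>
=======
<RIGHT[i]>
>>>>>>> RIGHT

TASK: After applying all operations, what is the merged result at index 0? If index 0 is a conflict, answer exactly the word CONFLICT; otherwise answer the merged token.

Final LEFT:  [echo, hotel, india, india]
Final RIGHT: [echo, hotel, india, delta]
i=0: L=echo R=echo -> agree -> echo
i=1: L=hotel R=hotel -> agree -> hotel
i=2: L=india R=india -> agree -> india
i=3: L=india=BASE, R=delta -> take RIGHT -> delta
Index 0 -> echo

Answer: echo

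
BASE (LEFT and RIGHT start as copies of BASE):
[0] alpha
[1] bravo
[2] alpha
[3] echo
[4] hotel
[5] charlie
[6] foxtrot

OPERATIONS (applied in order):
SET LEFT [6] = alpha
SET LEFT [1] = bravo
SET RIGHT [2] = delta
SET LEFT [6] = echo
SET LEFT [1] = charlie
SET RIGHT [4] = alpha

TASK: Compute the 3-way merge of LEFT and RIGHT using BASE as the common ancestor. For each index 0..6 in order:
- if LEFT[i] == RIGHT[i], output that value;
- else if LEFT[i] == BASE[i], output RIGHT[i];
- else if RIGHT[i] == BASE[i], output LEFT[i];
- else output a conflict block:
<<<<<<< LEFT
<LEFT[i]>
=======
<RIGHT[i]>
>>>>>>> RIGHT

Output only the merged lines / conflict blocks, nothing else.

Answer: alpha
charlie
delta
echo
alpha
charlie
echo

Derivation:
Final LEFT:  [alpha, charlie, alpha, echo, hotel, charlie, echo]
Final RIGHT: [alpha, bravo, delta, echo, alpha, charlie, foxtrot]
i=0: L=alpha R=alpha -> agree -> alpha
i=1: L=charlie, R=bravo=BASE -> take LEFT -> charlie
i=2: L=alpha=BASE, R=delta -> take RIGHT -> delta
i=3: L=echo R=echo -> agree -> echo
i=4: L=hotel=BASE, R=alpha -> take RIGHT -> alpha
i=5: L=charlie R=charlie -> agree -> charlie
i=6: L=echo, R=foxtrot=BASE -> take LEFT -> echo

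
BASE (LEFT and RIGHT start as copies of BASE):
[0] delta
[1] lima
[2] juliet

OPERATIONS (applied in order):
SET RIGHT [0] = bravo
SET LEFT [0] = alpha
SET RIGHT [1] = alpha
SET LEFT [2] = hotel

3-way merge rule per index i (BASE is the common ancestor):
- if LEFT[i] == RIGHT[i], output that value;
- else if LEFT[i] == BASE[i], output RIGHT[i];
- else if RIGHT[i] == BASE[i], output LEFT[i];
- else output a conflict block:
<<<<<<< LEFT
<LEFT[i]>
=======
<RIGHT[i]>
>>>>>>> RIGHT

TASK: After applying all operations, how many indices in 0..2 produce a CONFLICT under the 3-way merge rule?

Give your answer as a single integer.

Final LEFT:  [alpha, lima, hotel]
Final RIGHT: [bravo, alpha, juliet]
i=0: BASE=delta L=alpha R=bravo all differ -> CONFLICT
i=1: L=lima=BASE, R=alpha -> take RIGHT -> alpha
i=2: L=hotel, R=juliet=BASE -> take LEFT -> hotel
Conflict count: 1

Answer: 1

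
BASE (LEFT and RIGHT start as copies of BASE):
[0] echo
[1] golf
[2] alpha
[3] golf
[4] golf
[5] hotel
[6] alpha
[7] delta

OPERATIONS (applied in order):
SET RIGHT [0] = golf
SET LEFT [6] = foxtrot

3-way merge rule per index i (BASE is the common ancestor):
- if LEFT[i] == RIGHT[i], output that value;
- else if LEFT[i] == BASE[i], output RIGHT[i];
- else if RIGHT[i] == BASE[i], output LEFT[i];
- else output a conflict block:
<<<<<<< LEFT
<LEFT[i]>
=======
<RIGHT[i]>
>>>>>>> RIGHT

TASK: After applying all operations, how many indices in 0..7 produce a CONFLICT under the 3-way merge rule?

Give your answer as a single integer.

Final LEFT:  [echo, golf, alpha, golf, golf, hotel, foxtrot, delta]
Final RIGHT: [golf, golf, alpha, golf, golf, hotel, alpha, delta]
i=0: L=echo=BASE, R=golf -> take RIGHT -> golf
i=1: L=golf R=golf -> agree -> golf
i=2: L=alpha R=alpha -> agree -> alpha
i=3: L=golf R=golf -> agree -> golf
i=4: L=golf R=golf -> agree -> golf
i=5: L=hotel R=hotel -> agree -> hotel
i=6: L=foxtrot, R=alpha=BASE -> take LEFT -> foxtrot
i=7: L=delta R=delta -> agree -> delta
Conflict count: 0

Answer: 0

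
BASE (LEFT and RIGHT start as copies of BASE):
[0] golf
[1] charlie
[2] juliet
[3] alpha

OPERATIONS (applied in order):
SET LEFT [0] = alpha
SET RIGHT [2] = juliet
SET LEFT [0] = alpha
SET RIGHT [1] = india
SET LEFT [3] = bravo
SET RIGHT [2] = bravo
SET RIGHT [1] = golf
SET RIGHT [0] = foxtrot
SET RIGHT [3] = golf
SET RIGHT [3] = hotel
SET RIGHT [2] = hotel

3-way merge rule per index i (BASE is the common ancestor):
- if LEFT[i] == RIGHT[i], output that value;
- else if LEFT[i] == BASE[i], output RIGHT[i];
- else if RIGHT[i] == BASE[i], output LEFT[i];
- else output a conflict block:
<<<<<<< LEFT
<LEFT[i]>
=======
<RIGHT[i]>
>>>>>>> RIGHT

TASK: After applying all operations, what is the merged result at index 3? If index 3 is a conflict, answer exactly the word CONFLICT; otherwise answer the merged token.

Answer: CONFLICT

Derivation:
Final LEFT:  [alpha, charlie, juliet, bravo]
Final RIGHT: [foxtrot, golf, hotel, hotel]
i=0: BASE=golf L=alpha R=foxtrot all differ -> CONFLICT
i=1: L=charlie=BASE, R=golf -> take RIGHT -> golf
i=2: L=juliet=BASE, R=hotel -> take RIGHT -> hotel
i=3: BASE=alpha L=bravo R=hotel all differ -> CONFLICT
Index 3 -> CONFLICT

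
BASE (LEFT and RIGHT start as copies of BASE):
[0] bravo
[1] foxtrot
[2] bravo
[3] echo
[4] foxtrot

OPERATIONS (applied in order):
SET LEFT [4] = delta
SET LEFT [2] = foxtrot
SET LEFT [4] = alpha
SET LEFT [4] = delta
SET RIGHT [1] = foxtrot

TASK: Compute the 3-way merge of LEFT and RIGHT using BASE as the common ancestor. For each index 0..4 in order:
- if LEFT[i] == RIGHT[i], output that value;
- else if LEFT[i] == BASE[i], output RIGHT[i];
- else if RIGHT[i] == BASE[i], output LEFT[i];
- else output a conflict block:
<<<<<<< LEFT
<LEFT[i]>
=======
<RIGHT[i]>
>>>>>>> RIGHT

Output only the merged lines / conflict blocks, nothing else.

Answer: bravo
foxtrot
foxtrot
echo
delta

Derivation:
Final LEFT:  [bravo, foxtrot, foxtrot, echo, delta]
Final RIGHT: [bravo, foxtrot, bravo, echo, foxtrot]
i=0: L=bravo R=bravo -> agree -> bravo
i=1: L=foxtrot R=foxtrot -> agree -> foxtrot
i=2: L=foxtrot, R=bravo=BASE -> take LEFT -> foxtrot
i=3: L=echo R=echo -> agree -> echo
i=4: L=delta, R=foxtrot=BASE -> take LEFT -> delta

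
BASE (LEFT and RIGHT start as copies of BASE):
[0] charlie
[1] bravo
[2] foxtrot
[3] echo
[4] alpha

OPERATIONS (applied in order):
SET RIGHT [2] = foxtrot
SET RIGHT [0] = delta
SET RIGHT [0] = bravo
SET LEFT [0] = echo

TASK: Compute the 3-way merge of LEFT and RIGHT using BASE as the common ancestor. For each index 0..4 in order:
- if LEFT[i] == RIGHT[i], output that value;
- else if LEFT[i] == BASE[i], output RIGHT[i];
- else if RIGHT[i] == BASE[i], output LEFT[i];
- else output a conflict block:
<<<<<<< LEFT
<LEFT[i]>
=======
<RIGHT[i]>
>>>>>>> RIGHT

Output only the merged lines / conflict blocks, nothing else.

Final LEFT:  [echo, bravo, foxtrot, echo, alpha]
Final RIGHT: [bravo, bravo, foxtrot, echo, alpha]
i=0: BASE=charlie L=echo R=bravo all differ -> CONFLICT
i=1: L=bravo R=bravo -> agree -> bravo
i=2: L=foxtrot R=foxtrot -> agree -> foxtrot
i=3: L=echo R=echo -> agree -> echo
i=4: L=alpha R=alpha -> agree -> alpha

Answer: <<<<<<< LEFT
echo
=======
bravo
>>>>>>> RIGHT
bravo
foxtrot
echo
alpha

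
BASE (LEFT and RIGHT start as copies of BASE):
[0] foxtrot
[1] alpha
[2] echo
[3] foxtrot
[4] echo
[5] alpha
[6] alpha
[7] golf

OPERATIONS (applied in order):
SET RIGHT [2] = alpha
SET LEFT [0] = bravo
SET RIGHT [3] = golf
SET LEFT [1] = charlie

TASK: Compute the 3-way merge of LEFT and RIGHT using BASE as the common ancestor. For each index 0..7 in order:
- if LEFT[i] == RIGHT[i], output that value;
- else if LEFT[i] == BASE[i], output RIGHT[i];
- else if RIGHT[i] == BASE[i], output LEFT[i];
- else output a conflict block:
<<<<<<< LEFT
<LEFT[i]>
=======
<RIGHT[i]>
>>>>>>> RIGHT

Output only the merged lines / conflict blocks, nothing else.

Answer: bravo
charlie
alpha
golf
echo
alpha
alpha
golf

Derivation:
Final LEFT:  [bravo, charlie, echo, foxtrot, echo, alpha, alpha, golf]
Final RIGHT: [foxtrot, alpha, alpha, golf, echo, alpha, alpha, golf]
i=0: L=bravo, R=foxtrot=BASE -> take LEFT -> bravo
i=1: L=charlie, R=alpha=BASE -> take LEFT -> charlie
i=2: L=echo=BASE, R=alpha -> take RIGHT -> alpha
i=3: L=foxtrot=BASE, R=golf -> take RIGHT -> golf
i=4: L=echo R=echo -> agree -> echo
i=5: L=alpha R=alpha -> agree -> alpha
i=6: L=alpha R=alpha -> agree -> alpha
i=7: L=golf R=golf -> agree -> golf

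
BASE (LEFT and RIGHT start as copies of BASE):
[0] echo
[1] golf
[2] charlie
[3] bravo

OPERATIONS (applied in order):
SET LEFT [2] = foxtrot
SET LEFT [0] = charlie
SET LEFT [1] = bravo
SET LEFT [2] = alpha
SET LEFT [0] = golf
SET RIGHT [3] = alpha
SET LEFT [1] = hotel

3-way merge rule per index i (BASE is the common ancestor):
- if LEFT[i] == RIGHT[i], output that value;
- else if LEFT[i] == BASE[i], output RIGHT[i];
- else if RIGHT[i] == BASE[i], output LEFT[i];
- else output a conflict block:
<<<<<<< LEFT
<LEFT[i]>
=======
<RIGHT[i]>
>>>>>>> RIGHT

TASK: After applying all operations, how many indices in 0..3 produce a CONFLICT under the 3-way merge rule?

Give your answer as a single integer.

Answer: 0

Derivation:
Final LEFT:  [golf, hotel, alpha, bravo]
Final RIGHT: [echo, golf, charlie, alpha]
i=0: L=golf, R=echo=BASE -> take LEFT -> golf
i=1: L=hotel, R=golf=BASE -> take LEFT -> hotel
i=2: L=alpha, R=charlie=BASE -> take LEFT -> alpha
i=3: L=bravo=BASE, R=alpha -> take RIGHT -> alpha
Conflict count: 0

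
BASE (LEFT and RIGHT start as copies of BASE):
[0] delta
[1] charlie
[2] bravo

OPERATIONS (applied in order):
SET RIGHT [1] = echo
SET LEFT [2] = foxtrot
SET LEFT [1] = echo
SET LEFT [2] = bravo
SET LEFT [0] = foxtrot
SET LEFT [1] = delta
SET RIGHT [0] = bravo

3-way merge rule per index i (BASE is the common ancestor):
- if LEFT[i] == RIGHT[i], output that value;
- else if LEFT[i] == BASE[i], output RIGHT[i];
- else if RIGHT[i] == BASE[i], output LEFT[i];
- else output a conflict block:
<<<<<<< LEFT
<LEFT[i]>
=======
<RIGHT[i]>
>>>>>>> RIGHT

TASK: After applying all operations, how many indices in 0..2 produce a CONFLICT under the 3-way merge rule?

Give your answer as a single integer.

Answer: 2

Derivation:
Final LEFT:  [foxtrot, delta, bravo]
Final RIGHT: [bravo, echo, bravo]
i=0: BASE=delta L=foxtrot R=bravo all differ -> CONFLICT
i=1: BASE=charlie L=delta R=echo all differ -> CONFLICT
i=2: L=bravo R=bravo -> agree -> bravo
Conflict count: 2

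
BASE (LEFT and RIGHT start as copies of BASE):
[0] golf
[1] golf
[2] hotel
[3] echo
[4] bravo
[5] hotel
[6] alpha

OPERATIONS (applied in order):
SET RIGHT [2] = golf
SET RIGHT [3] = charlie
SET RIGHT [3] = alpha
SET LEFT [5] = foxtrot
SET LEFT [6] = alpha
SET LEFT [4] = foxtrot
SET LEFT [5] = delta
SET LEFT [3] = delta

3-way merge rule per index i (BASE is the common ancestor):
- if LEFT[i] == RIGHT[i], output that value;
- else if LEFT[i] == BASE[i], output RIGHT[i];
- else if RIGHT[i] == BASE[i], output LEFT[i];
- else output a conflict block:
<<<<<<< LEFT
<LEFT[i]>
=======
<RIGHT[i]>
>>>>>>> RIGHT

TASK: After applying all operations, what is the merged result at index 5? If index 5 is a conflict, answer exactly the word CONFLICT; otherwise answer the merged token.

Final LEFT:  [golf, golf, hotel, delta, foxtrot, delta, alpha]
Final RIGHT: [golf, golf, golf, alpha, bravo, hotel, alpha]
i=0: L=golf R=golf -> agree -> golf
i=1: L=golf R=golf -> agree -> golf
i=2: L=hotel=BASE, R=golf -> take RIGHT -> golf
i=3: BASE=echo L=delta R=alpha all differ -> CONFLICT
i=4: L=foxtrot, R=bravo=BASE -> take LEFT -> foxtrot
i=5: L=delta, R=hotel=BASE -> take LEFT -> delta
i=6: L=alpha R=alpha -> agree -> alpha
Index 5 -> delta

Answer: delta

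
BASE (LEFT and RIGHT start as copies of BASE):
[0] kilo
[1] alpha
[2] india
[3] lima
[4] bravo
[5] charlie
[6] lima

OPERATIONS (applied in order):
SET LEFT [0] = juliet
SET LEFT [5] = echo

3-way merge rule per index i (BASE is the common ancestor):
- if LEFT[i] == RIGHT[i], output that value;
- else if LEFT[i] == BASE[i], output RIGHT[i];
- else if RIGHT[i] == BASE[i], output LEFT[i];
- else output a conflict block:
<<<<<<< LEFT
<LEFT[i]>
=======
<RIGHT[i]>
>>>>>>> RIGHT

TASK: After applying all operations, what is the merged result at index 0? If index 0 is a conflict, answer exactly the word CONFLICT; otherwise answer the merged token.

Final LEFT:  [juliet, alpha, india, lima, bravo, echo, lima]
Final RIGHT: [kilo, alpha, india, lima, bravo, charlie, lima]
i=0: L=juliet, R=kilo=BASE -> take LEFT -> juliet
i=1: L=alpha R=alpha -> agree -> alpha
i=2: L=india R=india -> agree -> india
i=3: L=lima R=lima -> agree -> lima
i=4: L=bravo R=bravo -> agree -> bravo
i=5: L=echo, R=charlie=BASE -> take LEFT -> echo
i=6: L=lima R=lima -> agree -> lima
Index 0 -> juliet

Answer: juliet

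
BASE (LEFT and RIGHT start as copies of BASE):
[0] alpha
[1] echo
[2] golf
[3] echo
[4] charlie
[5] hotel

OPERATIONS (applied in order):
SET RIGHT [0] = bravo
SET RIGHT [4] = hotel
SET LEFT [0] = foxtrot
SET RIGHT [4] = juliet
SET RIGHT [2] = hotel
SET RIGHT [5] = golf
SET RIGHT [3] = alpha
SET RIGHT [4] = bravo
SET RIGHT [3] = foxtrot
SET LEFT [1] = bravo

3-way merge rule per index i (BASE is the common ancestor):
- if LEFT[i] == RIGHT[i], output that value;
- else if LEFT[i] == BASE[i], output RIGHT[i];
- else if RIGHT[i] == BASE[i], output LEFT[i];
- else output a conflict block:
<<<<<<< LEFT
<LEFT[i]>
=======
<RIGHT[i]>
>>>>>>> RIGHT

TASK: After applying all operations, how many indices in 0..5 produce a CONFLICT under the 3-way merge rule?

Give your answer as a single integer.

Final LEFT:  [foxtrot, bravo, golf, echo, charlie, hotel]
Final RIGHT: [bravo, echo, hotel, foxtrot, bravo, golf]
i=0: BASE=alpha L=foxtrot R=bravo all differ -> CONFLICT
i=1: L=bravo, R=echo=BASE -> take LEFT -> bravo
i=2: L=golf=BASE, R=hotel -> take RIGHT -> hotel
i=3: L=echo=BASE, R=foxtrot -> take RIGHT -> foxtrot
i=4: L=charlie=BASE, R=bravo -> take RIGHT -> bravo
i=5: L=hotel=BASE, R=golf -> take RIGHT -> golf
Conflict count: 1

Answer: 1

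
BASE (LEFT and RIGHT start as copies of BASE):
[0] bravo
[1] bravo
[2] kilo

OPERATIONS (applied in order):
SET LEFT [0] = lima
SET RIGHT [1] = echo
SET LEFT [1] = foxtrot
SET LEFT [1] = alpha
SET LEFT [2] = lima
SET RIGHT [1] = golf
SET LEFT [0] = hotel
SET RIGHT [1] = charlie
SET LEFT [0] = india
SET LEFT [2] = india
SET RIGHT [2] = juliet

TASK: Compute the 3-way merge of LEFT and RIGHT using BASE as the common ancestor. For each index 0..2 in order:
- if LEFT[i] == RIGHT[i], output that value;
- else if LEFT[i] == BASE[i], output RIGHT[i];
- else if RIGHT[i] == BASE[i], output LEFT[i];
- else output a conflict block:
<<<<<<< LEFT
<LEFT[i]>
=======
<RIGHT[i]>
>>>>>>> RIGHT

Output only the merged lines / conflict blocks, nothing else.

Final LEFT:  [india, alpha, india]
Final RIGHT: [bravo, charlie, juliet]
i=0: L=india, R=bravo=BASE -> take LEFT -> india
i=1: BASE=bravo L=alpha R=charlie all differ -> CONFLICT
i=2: BASE=kilo L=india R=juliet all differ -> CONFLICT

Answer: india
<<<<<<< LEFT
alpha
=======
charlie
>>>>>>> RIGHT
<<<<<<< LEFT
india
=======
juliet
>>>>>>> RIGHT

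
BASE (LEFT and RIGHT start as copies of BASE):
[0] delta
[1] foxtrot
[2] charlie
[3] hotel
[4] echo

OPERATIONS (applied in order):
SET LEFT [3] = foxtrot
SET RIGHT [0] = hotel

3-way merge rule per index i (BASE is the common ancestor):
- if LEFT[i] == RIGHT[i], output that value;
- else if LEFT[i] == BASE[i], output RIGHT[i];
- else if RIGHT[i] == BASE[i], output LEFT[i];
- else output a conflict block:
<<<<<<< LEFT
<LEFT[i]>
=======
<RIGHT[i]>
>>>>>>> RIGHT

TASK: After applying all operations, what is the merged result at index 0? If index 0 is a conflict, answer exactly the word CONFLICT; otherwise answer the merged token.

Final LEFT:  [delta, foxtrot, charlie, foxtrot, echo]
Final RIGHT: [hotel, foxtrot, charlie, hotel, echo]
i=0: L=delta=BASE, R=hotel -> take RIGHT -> hotel
i=1: L=foxtrot R=foxtrot -> agree -> foxtrot
i=2: L=charlie R=charlie -> agree -> charlie
i=3: L=foxtrot, R=hotel=BASE -> take LEFT -> foxtrot
i=4: L=echo R=echo -> agree -> echo
Index 0 -> hotel

Answer: hotel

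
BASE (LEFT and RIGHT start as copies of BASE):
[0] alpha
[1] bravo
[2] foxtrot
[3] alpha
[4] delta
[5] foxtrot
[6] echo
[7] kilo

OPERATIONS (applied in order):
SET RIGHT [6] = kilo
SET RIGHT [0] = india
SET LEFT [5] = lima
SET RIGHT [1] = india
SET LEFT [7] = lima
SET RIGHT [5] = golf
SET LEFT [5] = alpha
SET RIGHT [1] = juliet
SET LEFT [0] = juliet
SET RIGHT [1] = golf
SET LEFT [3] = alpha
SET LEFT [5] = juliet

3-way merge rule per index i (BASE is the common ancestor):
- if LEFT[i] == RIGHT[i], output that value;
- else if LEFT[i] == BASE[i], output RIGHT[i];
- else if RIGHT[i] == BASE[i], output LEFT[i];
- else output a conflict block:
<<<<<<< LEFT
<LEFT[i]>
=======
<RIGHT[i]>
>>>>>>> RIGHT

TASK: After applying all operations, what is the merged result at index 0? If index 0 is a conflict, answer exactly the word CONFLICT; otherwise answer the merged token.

Answer: CONFLICT

Derivation:
Final LEFT:  [juliet, bravo, foxtrot, alpha, delta, juliet, echo, lima]
Final RIGHT: [india, golf, foxtrot, alpha, delta, golf, kilo, kilo]
i=0: BASE=alpha L=juliet R=india all differ -> CONFLICT
i=1: L=bravo=BASE, R=golf -> take RIGHT -> golf
i=2: L=foxtrot R=foxtrot -> agree -> foxtrot
i=3: L=alpha R=alpha -> agree -> alpha
i=4: L=delta R=delta -> agree -> delta
i=5: BASE=foxtrot L=juliet R=golf all differ -> CONFLICT
i=6: L=echo=BASE, R=kilo -> take RIGHT -> kilo
i=7: L=lima, R=kilo=BASE -> take LEFT -> lima
Index 0 -> CONFLICT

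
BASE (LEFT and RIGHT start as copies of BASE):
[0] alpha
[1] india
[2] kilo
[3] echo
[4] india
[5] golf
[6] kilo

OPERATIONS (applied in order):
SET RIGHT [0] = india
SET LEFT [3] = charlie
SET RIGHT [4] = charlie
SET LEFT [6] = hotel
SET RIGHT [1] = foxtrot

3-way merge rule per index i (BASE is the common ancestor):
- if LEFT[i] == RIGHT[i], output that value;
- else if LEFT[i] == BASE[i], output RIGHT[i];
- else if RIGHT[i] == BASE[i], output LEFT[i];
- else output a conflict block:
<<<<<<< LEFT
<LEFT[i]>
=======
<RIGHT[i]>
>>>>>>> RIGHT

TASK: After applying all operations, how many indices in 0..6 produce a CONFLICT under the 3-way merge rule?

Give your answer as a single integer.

Answer: 0

Derivation:
Final LEFT:  [alpha, india, kilo, charlie, india, golf, hotel]
Final RIGHT: [india, foxtrot, kilo, echo, charlie, golf, kilo]
i=0: L=alpha=BASE, R=india -> take RIGHT -> india
i=1: L=india=BASE, R=foxtrot -> take RIGHT -> foxtrot
i=2: L=kilo R=kilo -> agree -> kilo
i=3: L=charlie, R=echo=BASE -> take LEFT -> charlie
i=4: L=india=BASE, R=charlie -> take RIGHT -> charlie
i=5: L=golf R=golf -> agree -> golf
i=6: L=hotel, R=kilo=BASE -> take LEFT -> hotel
Conflict count: 0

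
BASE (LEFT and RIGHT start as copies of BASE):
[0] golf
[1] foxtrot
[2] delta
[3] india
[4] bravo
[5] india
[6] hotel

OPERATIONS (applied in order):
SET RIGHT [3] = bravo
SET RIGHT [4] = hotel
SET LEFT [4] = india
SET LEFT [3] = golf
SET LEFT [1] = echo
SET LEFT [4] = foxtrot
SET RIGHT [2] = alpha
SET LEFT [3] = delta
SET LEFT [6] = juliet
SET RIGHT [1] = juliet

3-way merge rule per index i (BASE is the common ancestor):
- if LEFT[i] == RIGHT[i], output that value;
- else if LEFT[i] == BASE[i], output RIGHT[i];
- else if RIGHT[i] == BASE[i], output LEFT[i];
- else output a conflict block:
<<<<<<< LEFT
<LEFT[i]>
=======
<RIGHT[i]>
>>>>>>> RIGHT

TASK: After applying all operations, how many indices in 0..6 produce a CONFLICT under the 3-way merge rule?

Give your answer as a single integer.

Final LEFT:  [golf, echo, delta, delta, foxtrot, india, juliet]
Final RIGHT: [golf, juliet, alpha, bravo, hotel, india, hotel]
i=0: L=golf R=golf -> agree -> golf
i=1: BASE=foxtrot L=echo R=juliet all differ -> CONFLICT
i=2: L=delta=BASE, R=alpha -> take RIGHT -> alpha
i=3: BASE=india L=delta R=bravo all differ -> CONFLICT
i=4: BASE=bravo L=foxtrot R=hotel all differ -> CONFLICT
i=5: L=india R=india -> agree -> india
i=6: L=juliet, R=hotel=BASE -> take LEFT -> juliet
Conflict count: 3

Answer: 3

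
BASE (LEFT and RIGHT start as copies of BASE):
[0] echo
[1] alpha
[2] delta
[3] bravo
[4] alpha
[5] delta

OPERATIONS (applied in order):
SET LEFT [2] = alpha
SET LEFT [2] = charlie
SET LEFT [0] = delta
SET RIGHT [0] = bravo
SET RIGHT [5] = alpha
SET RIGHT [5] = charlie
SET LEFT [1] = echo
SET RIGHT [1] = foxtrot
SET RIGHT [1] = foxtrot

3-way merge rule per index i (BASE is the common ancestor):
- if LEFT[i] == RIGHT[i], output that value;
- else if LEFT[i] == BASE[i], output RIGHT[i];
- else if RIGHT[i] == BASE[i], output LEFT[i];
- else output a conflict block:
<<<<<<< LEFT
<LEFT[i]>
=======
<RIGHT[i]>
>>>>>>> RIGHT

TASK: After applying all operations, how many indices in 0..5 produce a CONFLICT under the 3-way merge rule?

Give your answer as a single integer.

Answer: 2

Derivation:
Final LEFT:  [delta, echo, charlie, bravo, alpha, delta]
Final RIGHT: [bravo, foxtrot, delta, bravo, alpha, charlie]
i=0: BASE=echo L=delta R=bravo all differ -> CONFLICT
i=1: BASE=alpha L=echo R=foxtrot all differ -> CONFLICT
i=2: L=charlie, R=delta=BASE -> take LEFT -> charlie
i=3: L=bravo R=bravo -> agree -> bravo
i=4: L=alpha R=alpha -> agree -> alpha
i=5: L=delta=BASE, R=charlie -> take RIGHT -> charlie
Conflict count: 2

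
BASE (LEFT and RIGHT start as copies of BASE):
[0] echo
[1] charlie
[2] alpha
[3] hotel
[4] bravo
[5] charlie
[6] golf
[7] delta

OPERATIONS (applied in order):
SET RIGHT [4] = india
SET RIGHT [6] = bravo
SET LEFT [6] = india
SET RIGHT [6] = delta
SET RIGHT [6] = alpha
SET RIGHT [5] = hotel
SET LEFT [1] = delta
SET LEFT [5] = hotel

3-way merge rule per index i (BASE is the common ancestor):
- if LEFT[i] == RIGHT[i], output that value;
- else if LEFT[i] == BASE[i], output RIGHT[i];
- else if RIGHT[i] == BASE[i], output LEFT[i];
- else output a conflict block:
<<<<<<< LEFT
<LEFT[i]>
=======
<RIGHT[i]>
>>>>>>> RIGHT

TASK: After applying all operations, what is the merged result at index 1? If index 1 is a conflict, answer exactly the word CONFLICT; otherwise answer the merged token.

Answer: delta

Derivation:
Final LEFT:  [echo, delta, alpha, hotel, bravo, hotel, india, delta]
Final RIGHT: [echo, charlie, alpha, hotel, india, hotel, alpha, delta]
i=0: L=echo R=echo -> agree -> echo
i=1: L=delta, R=charlie=BASE -> take LEFT -> delta
i=2: L=alpha R=alpha -> agree -> alpha
i=3: L=hotel R=hotel -> agree -> hotel
i=4: L=bravo=BASE, R=india -> take RIGHT -> india
i=5: L=hotel R=hotel -> agree -> hotel
i=6: BASE=golf L=india R=alpha all differ -> CONFLICT
i=7: L=delta R=delta -> agree -> delta
Index 1 -> delta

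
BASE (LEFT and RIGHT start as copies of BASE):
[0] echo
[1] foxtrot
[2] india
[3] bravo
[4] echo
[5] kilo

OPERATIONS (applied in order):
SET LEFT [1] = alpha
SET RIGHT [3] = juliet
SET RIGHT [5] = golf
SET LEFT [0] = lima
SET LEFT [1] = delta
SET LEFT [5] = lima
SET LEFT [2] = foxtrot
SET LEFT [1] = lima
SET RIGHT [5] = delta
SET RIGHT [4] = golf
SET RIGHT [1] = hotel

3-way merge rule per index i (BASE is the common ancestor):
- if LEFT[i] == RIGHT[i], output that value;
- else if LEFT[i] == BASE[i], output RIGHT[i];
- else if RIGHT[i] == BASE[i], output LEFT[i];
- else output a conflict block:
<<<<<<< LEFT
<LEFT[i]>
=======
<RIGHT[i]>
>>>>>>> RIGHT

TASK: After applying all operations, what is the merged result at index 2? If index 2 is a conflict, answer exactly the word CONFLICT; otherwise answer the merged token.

Answer: foxtrot

Derivation:
Final LEFT:  [lima, lima, foxtrot, bravo, echo, lima]
Final RIGHT: [echo, hotel, india, juliet, golf, delta]
i=0: L=lima, R=echo=BASE -> take LEFT -> lima
i=1: BASE=foxtrot L=lima R=hotel all differ -> CONFLICT
i=2: L=foxtrot, R=india=BASE -> take LEFT -> foxtrot
i=3: L=bravo=BASE, R=juliet -> take RIGHT -> juliet
i=4: L=echo=BASE, R=golf -> take RIGHT -> golf
i=5: BASE=kilo L=lima R=delta all differ -> CONFLICT
Index 2 -> foxtrot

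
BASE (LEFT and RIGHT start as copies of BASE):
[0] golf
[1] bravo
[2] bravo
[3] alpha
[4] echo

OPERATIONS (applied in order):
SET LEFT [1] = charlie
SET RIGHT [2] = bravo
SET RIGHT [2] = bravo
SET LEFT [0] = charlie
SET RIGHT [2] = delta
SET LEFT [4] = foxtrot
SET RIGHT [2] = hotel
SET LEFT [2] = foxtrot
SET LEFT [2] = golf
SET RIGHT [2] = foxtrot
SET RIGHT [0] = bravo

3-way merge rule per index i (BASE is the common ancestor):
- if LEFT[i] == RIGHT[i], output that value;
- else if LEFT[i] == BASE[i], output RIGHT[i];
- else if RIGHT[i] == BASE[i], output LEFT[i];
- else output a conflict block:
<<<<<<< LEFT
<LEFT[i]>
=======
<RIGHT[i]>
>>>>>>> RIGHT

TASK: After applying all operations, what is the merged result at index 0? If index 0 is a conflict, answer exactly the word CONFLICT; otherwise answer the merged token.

Final LEFT:  [charlie, charlie, golf, alpha, foxtrot]
Final RIGHT: [bravo, bravo, foxtrot, alpha, echo]
i=0: BASE=golf L=charlie R=bravo all differ -> CONFLICT
i=1: L=charlie, R=bravo=BASE -> take LEFT -> charlie
i=2: BASE=bravo L=golf R=foxtrot all differ -> CONFLICT
i=3: L=alpha R=alpha -> agree -> alpha
i=4: L=foxtrot, R=echo=BASE -> take LEFT -> foxtrot
Index 0 -> CONFLICT

Answer: CONFLICT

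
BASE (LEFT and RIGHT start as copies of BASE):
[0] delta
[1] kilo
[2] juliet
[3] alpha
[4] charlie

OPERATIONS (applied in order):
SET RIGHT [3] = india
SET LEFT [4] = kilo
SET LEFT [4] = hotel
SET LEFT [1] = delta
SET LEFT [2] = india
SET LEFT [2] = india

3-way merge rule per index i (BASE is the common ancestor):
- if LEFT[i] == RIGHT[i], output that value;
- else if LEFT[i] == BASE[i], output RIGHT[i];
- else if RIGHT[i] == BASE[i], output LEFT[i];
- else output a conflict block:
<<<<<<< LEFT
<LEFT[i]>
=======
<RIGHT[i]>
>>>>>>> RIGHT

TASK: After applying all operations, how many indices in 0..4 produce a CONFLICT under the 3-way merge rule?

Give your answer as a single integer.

Answer: 0

Derivation:
Final LEFT:  [delta, delta, india, alpha, hotel]
Final RIGHT: [delta, kilo, juliet, india, charlie]
i=0: L=delta R=delta -> agree -> delta
i=1: L=delta, R=kilo=BASE -> take LEFT -> delta
i=2: L=india, R=juliet=BASE -> take LEFT -> india
i=3: L=alpha=BASE, R=india -> take RIGHT -> india
i=4: L=hotel, R=charlie=BASE -> take LEFT -> hotel
Conflict count: 0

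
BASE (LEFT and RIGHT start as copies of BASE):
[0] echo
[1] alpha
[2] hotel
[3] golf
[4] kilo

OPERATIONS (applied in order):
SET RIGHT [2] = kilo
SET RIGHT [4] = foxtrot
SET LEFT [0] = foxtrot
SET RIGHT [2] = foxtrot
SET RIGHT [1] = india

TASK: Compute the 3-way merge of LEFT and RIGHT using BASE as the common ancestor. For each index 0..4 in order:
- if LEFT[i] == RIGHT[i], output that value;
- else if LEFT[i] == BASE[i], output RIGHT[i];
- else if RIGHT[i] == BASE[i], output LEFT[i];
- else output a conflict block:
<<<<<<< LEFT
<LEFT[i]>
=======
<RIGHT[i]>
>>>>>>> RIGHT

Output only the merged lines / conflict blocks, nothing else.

Answer: foxtrot
india
foxtrot
golf
foxtrot

Derivation:
Final LEFT:  [foxtrot, alpha, hotel, golf, kilo]
Final RIGHT: [echo, india, foxtrot, golf, foxtrot]
i=0: L=foxtrot, R=echo=BASE -> take LEFT -> foxtrot
i=1: L=alpha=BASE, R=india -> take RIGHT -> india
i=2: L=hotel=BASE, R=foxtrot -> take RIGHT -> foxtrot
i=3: L=golf R=golf -> agree -> golf
i=4: L=kilo=BASE, R=foxtrot -> take RIGHT -> foxtrot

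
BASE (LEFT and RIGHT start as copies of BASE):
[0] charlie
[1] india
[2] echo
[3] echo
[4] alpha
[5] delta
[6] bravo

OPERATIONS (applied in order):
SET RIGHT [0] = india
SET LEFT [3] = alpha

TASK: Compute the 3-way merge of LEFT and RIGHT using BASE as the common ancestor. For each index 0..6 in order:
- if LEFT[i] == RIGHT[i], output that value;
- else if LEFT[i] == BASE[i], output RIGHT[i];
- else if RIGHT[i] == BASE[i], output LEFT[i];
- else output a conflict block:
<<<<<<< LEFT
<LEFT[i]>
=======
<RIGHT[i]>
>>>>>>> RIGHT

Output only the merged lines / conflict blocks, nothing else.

Final LEFT:  [charlie, india, echo, alpha, alpha, delta, bravo]
Final RIGHT: [india, india, echo, echo, alpha, delta, bravo]
i=0: L=charlie=BASE, R=india -> take RIGHT -> india
i=1: L=india R=india -> agree -> india
i=2: L=echo R=echo -> agree -> echo
i=3: L=alpha, R=echo=BASE -> take LEFT -> alpha
i=4: L=alpha R=alpha -> agree -> alpha
i=5: L=delta R=delta -> agree -> delta
i=6: L=bravo R=bravo -> agree -> bravo

Answer: india
india
echo
alpha
alpha
delta
bravo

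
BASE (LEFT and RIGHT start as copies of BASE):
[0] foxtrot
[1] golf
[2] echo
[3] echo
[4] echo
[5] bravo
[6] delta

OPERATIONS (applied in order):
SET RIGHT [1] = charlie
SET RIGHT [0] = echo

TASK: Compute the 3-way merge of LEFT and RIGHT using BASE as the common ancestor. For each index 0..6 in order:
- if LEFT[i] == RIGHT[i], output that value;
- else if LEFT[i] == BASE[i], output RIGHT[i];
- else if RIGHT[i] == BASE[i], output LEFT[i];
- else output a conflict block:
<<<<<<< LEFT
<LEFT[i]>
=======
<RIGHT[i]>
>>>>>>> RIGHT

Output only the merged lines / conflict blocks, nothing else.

Answer: echo
charlie
echo
echo
echo
bravo
delta

Derivation:
Final LEFT:  [foxtrot, golf, echo, echo, echo, bravo, delta]
Final RIGHT: [echo, charlie, echo, echo, echo, bravo, delta]
i=0: L=foxtrot=BASE, R=echo -> take RIGHT -> echo
i=1: L=golf=BASE, R=charlie -> take RIGHT -> charlie
i=2: L=echo R=echo -> agree -> echo
i=3: L=echo R=echo -> agree -> echo
i=4: L=echo R=echo -> agree -> echo
i=5: L=bravo R=bravo -> agree -> bravo
i=6: L=delta R=delta -> agree -> delta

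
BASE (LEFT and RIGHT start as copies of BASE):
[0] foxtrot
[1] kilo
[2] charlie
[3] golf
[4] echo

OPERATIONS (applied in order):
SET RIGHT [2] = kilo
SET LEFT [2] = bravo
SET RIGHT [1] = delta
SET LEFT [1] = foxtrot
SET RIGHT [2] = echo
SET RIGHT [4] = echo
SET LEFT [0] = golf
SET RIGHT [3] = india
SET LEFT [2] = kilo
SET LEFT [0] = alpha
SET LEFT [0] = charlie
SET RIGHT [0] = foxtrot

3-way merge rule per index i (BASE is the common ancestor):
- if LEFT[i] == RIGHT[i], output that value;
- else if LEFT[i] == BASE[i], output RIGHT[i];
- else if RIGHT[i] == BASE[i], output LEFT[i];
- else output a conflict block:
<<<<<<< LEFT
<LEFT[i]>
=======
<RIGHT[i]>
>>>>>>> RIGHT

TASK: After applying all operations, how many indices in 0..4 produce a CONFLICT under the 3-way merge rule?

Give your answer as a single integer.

Final LEFT:  [charlie, foxtrot, kilo, golf, echo]
Final RIGHT: [foxtrot, delta, echo, india, echo]
i=0: L=charlie, R=foxtrot=BASE -> take LEFT -> charlie
i=1: BASE=kilo L=foxtrot R=delta all differ -> CONFLICT
i=2: BASE=charlie L=kilo R=echo all differ -> CONFLICT
i=3: L=golf=BASE, R=india -> take RIGHT -> india
i=4: L=echo R=echo -> agree -> echo
Conflict count: 2

Answer: 2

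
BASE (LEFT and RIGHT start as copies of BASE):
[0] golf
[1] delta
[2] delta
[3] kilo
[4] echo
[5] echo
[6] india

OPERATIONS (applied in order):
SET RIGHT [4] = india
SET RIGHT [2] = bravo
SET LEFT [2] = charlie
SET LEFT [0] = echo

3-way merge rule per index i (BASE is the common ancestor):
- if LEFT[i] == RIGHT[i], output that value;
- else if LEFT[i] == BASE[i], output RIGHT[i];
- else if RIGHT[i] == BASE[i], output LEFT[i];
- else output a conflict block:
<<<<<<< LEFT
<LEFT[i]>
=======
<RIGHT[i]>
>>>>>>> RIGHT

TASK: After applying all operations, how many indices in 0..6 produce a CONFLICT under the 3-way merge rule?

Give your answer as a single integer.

Final LEFT:  [echo, delta, charlie, kilo, echo, echo, india]
Final RIGHT: [golf, delta, bravo, kilo, india, echo, india]
i=0: L=echo, R=golf=BASE -> take LEFT -> echo
i=1: L=delta R=delta -> agree -> delta
i=2: BASE=delta L=charlie R=bravo all differ -> CONFLICT
i=3: L=kilo R=kilo -> agree -> kilo
i=4: L=echo=BASE, R=india -> take RIGHT -> india
i=5: L=echo R=echo -> agree -> echo
i=6: L=india R=india -> agree -> india
Conflict count: 1

Answer: 1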